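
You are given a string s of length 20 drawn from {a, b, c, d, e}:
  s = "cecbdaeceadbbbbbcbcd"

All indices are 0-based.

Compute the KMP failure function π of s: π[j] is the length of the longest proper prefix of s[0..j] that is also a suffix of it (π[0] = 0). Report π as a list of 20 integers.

π[0] = 0
j=1 s[j]='e': π[1]=0 (border '')
j=2 s[j]='c': π[2]=1 (border 'c')
j=3 s[j]='b': k: 1→0; π[3]=0 (border '')
j=4 s[j]='d': π[4]=0 (border '')
j=5 s[j]='a': π[5]=0 (border '')
j=6 s[j]='e': π[6]=0 (border '')
j=7 s[j]='c': π[7]=1 (border 'c')
j=8 s[j]='e': π[8]=2 (border 'ce')
j=9 s[j]='a': k: 2→0; π[9]=0 (border '')
j=10 s[j]='d': π[10]=0 (border '')
j=11 s[j]='b': π[11]=0 (border '')
j=12 s[j]='b': π[12]=0 (border '')
j=13 s[j]='b': π[13]=0 (border '')
j=14 s[j]='b': π[14]=0 (border '')
j=15 s[j]='b': π[15]=0 (border '')
j=16 s[j]='c': π[16]=1 (border 'c')
j=17 s[j]='b': k: 1→0; π[17]=0 (border '')
j=18 s[j]='c': π[18]=1 (border 'c')
j=19 s[j]='d': k: 1→0; π[19]=0 (border '')

[0, 0, 1, 0, 0, 0, 0, 1, 2, 0, 0, 0, 0, 0, 0, 0, 1, 0, 1, 0]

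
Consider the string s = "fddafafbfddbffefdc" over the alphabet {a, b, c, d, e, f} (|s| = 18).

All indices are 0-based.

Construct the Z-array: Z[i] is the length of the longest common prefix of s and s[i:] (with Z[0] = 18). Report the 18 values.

Z[0]=18
i=1: outside box; Z[1]=0
i=2: outside box; Z[2]=0
i=3: outside box; Z[3]=0
i=4: outside box; Z[4]=1 grow→box=[4,5)
i=5: outside box; Z[5]=0
i=6: outside box; Z[6]=1 grow→box=[6,7)
i=7: outside box; Z[7]=0
i=8: outside box; Z[8]=3 grow→box=[8,11)
i=9: min(r-i=2, Z[1]=0)=0; Z[9]=0
i=10: min(r-i=1, Z[2]=0)=0; Z[10]=0
i=11: outside box; Z[11]=0
i=12: outside box; Z[12]=1 grow→box=[12,13)
i=13: outside box; Z[13]=1 grow→box=[13,14)
i=14: outside box; Z[14]=0
i=15: outside box; Z[15]=2 grow→box=[15,17)
i=16: min(r-i=1, Z[1]=0)=0; Z[16]=0
i=17: outside box; Z[17]=0

[18, 0, 0, 0, 1, 0, 1, 0, 3, 0, 0, 0, 1, 1, 0, 2, 0, 0]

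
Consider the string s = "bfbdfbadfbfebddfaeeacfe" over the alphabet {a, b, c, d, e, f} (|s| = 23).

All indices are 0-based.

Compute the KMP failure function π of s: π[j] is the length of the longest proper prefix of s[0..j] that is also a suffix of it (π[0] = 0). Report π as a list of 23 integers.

[0, 0, 1, 0, 0, 1, 0, 0, 0, 1, 2, 0, 1, 0, 0, 0, 0, 0, 0, 0, 0, 0, 0]

π[0] = 0
j=1 s[j]='f': π[1]=0 (border '')
j=2 s[j]='b': π[2]=1 (border 'b')
j=3 s[j]='d': k: 1→0; π[3]=0 (border '')
j=4 s[j]='f': π[4]=0 (border '')
j=5 s[j]='b': π[5]=1 (border 'b')
j=6 s[j]='a': k: 1→0; π[6]=0 (border '')
j=7 s[j]='d': π[7]=0 (border '')
j=8 s[j]='f': π[8]=0 (border '')
j=9 s[j]='b': π[9]=1 (border 'b')
j=10 s[j]='f': π[10]=2 (border 'bf')
j=11 s[j]='e': k: 2→0; π[11]=0 (border '')
j=12 s[j]='b': π[12]=1 (border 'b')
j=13 s[j]='d': k: 1→0; π[13]=0 (border '')
j=14 s[j]='d': π[14]=0 (border '')
j=15 s[j]='f': π[15]=0 (border '')
j=16 s[j]='a': π[16]=0 (border '')
j=17 s[j]='e': π[17]=0 (border '')
j=18 s[j]='e': π[18]=0 (border '')
j=19 s[j]='a': π[19]=0 (border '')
j=20 s[j]='c': π[20]=0 (border '')
j=21 s[j]='f': π[21]=0 (border '')
j=22 s[j]='e': π[22]=0 (border '')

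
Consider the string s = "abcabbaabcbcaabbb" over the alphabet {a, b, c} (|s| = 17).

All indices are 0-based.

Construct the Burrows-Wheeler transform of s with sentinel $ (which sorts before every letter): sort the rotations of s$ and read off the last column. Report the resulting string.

bcbca$abbbaacaabbb

rank  rotation            last
    0  $abcabbaabcbcaabbb  b
    1  aabbb$abcabbaabcbc  c
    2  aabcbcaabbb$abcabb  b
    3  abbaabcbcaabbb$abc  c
    4  abbb$abcabbaabcbca  a
    5  abcabbaabcbcaabbb$  $
    6  abcbcaabbb$abcabba  a
    7  b$abcabbaabcbcaabb  b
    8  baabcbcaabbb$abcab  b
    9  bb$abcabbaabcbcaab  b
   10  bbaabcbcaabbb$abca  a
   11  bbb$abcabbaabcbcaa  a
   12  bcaabbb$abcabbaabc  c
   13  bcabbaabcbcaabbb$a  a
   14  bcbcaabbb$abcabbaa  a
   15  caabbb$abcabbaabcb  b
   16  cabbaabcbcaabbb$ab  b
   17  cbcaabbb$abcabbaab  b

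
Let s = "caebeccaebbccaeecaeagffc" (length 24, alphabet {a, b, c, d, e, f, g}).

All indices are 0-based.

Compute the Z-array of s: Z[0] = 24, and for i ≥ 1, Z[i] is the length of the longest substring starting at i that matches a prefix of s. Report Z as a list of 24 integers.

Z[0]=24
i=1: outside box; Z[1]=0
i=2: outside box; Z[2]=0
i=3: outside box; Z[3]=0
i=4: outside box; Z[4]=0
i=5: outside box; Z[5]=1 scan→box=[5,6)
i=6: outside box; Z[6]=4 scan→box=[6,10)
i=7: min(r-i=3, Z[1]=0)=0; Z[7]=0
i=8: min(r-i=2, Z[2]=0)=0; Z[8]=0
i=9: min(r-i=1, Z[3]=0)=0; Z[9]=0
i=10: outside box; Z[10]=0
i=11: outside box; Z[11]=1 scan→box=[11,12)
i=12: outside box; Z[12]=3 scan→box=[12,15)
i=13: min(r-i=2, Z[1]=0)=0; Z[13]=0
i=14: min(r-i=1, Z[2]=0)=0; Z[14]=0
i=15: outside box; Z[15]=0
i=16: outside box; Z[16]=3 scan→box=[16,19)
i=17: min(r-i=2, Z[1]=0)=0; Z[17]=0
i=18: min(r-i=1, Z[2]=0)=0; Z[18]=0
i=19: outside box; Z[19]=0
i=20: outside box; Z[20]=0
i=21: outside box; Z[21]=0
i=22: outside box; Z[22]=0
i=23: outside box; Z[23]=1 scan→box=[23,24)

[24, 0, 0, 0, 0, 1, 4, 0, 0, 0, 0, 1, 3, 0, 0, 0, 3, 0, 0, 0, 0, 0, 0, 1]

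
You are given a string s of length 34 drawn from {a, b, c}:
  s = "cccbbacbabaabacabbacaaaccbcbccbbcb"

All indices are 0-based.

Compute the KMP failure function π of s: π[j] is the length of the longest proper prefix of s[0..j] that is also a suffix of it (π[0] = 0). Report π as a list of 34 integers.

[0, 1, 2, 0, 0, 0, 1, 0, 0, 0, 0, 0, 0, 0, 1, 0, 0, 0, 0, 1, 0, 0, 0, 1, 2, 0, 1, 0, 1, 2, 0, 0, 1, 0]

π[0] = 0
j=1 s[j]='c': π[1]=1 (border 'c')
j=2 s[j]='c': π[2]=2 (border 'cc')
j=3 s[j]='b': k: 2→1→0; π[3]=0 (border '')
j=4 s[j]='b': π[4]=0 (border '')
j=5 s[j]='a': π[5]=0 (border '')
j=6 s[j]='c': π[6]=1 (border 'c')
j=7 s[j]='b': k: 1→0; π[7]=0 (border '')
j=8 s[j]='a': π[8]=0 (border '')
j=9 s[j]='b': π[9]=0 (border '')
j=10 s[j]='a': π[10]=0 (border '')
j=11 s[j]='a': π[11]=0 (border '')
j=12 s[j]='b': π[12]=0 (border '')
j=13 s[j]='a': π[13]=0 (border '')
j=14 s[j]='c': π[14]=1 (border 'c')
j=15 s[j]='a': k: 1→0; π[15]=0 (border '')
j=16 s[j]='b': π[16]=0 (border '')
j=17 s[j]='b': π[17]=0 (border '')
j=18 s[j]='a': π[18]=0 (border '')
j=19 s[j]='c': π[19]=1 (border 'c')
j=20 s[j]='a': k: 1→0; π[20]=0 (border '')
j=21 s[j]='a': π[21]=0 (border '')
j=22 s[j]='a': π[22]=0 (border '')
j=23 s[j]='c': π[23]=1 (border 'c')
j=24 s[j]='c': π[24]=2 (border 'cc')
j=25 s[j]='b': k: 2→1→0; π[25]=0 (border '')
j=26 s[j]='c': π[26]=1 (border 'c')
j=27 s[j]='b': k: 1→0; π[27]=0 (border '')
j=28 s[j]='c': π[28]=1 (border 'c')
j=29 s[j]='c': π[29]=2 (border 'cc')
j=30 s[j]='b': k: 2→1→0; π[30]=0 (border '')
j=31 s[j]='b': π[31]=0 (border '')
j=32 s[j]='c': π[32]=1 (border 'c')
j=33 s[j]='b': k: 1→0; π[33]=0 (border '')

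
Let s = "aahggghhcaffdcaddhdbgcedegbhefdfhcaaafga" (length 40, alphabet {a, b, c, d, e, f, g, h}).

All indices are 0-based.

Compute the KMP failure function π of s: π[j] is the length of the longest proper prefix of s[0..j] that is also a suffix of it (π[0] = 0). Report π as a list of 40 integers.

π[0] = 0
j=1 s[j]='a': π[1]=1 (border 'a')
j=2 s[j]='h': k: 1→0; π[2]=0 (border '')
j=3 s[j]='g': π[3]=0 (border '')
j=4 s[j]='g': π[4]=0 (border '')
j=5 s[j]='g': π[5]=0 (border '')
j=6 s[j]='h': π[6]=0 (border '')
j=7 s[j]='h': π[7]=0 (border '')
j=8 s[j]='c': π[8]=0 (border '')
j=9 s[j]='a': π[9]=1 (border 'a')
j=10 s[j]='f': k: 1→0; π[10]=0 (border '')
j=11 s[j]='f': π[11]=0 (border '')
j=12 s[j]='d': π[12]=0 (border '')
j=13 s[j]='c': π[13]=0 (border '')
j=14 s[j]='a': π[14]=1 (border 'a')
j=15 s[j]='d': k: 1→0; π[15]=0 (border '')
j=16 s[j]='d': π[16]=0 (border '')
j=17 s[j]='h': π[17]=0 (border '')
j=18 s[j]='d': π[18]=0 (border '')
j=19 s[j]='b': π[19]=0 (border '')
j=20 s[j]='g': π[20]=0 (border '')
j=21 s[j]='c': π[21]=0 (border '')
j=22 s[j]='e': π[22]=0 (border '')
j=23 s[j]='d': π[23]=0 (border '')
j=24 s[j]='e': π[24]=0 (border '')
j=25 s[j]='g': π[25]=0 (border '')
j=26 s[j]='b': π[26]=0 (border '')
j=27 s[j]='h': π[27]=0 (border '')
j=28 s[j]='e': π[28]=0 (border '')
j=29 s[j]='f': π[29]=0 (border '')
j=30 s[j]='d': π[30]=0 (border '')
j=31 s[j]='f': π[31]=0 (border '')
j=32 s[j]='h': π[32]=0 (border '')
j=33 s[j]='c': π[33]=0 (border '')
j=34 s[j]='a': π[34]=1 (border 'a')
j=35 s[j]='a': π[35]=2 (border 'aa')
j=36 s[j]='a': k: 2→1; π[36]=2 (border 'aa')
j=37 s[j]='f': k: 2→1→0; π[37]=0 (border '')
j=38 s[j]='g': π[38]=0 (border '')
j=39 s[j]='a': π[39]=1 (border 'a')

[0, 1, 0, 0, 0, 0, 0, 0, 0, 1, 0, 0, 0, 0, 1, 0, 0, 0, 0, 0, 0, 0, 0, 0, 0, 0, 0, 0, 0, 0, 0, 0, 0, 0, 1, 2, 2, 0, 0, 1]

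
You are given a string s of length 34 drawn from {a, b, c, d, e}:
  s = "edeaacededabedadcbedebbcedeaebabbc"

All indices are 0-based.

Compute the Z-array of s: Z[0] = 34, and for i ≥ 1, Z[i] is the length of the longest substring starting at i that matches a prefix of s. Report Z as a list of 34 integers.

Z[0]=34
i=1: fresh scan; Z[1]=0
i=2: fresh scan; Z[2]=1 scan→box=[2,3)
i=3: fresh scan; Z[3]=0
i=4: fresh scan; Z[4]=0
i=5: fresh scan; Z[5]=0
i=6: fresh scan; Z[6]=3 scan→box=[6,9)
i=7: min(r-i=2, Z[1]=0)=0; Z[7]=0
i=8: min(r-i=1, Z[2]=1)=1; Z[8]=2 scan→box=[8,10)
i=9: min(r-i=1, Z[1]=0)=0; Z[9]=0
i=10: fresh scan; Z[10]=0
i=11: fresh scan; Z[11]=0
i=12: fresh scan; Z[12]=2 scan→box=[12,14)
i=13: min(r-i=1, Z[1]=0)=0; Z[13]=0
i=14: fresh scan; Z[14]=0
i=15: fresh scan; Z[15]=0
i=16: fresh scan; Z[16]=0
i=17: fresh scan; Z[17]=0
i=18: fresh scan; Z[18]=3 scan→box=[18,21)
i=19: min(r-i=2, Z[1]=0)=0; Z[19]=0
i=20: min(r-i=1, Z[2]=1)=1; Z[20]=1
i=21: fresh scan; Z[21]=0
i=22: fresh scan; Z[22]=0
i=23: fresh scan; Z[23]=0
i=24: fresh scan; Z[24]=4 scan→box=[24,28)
i=25: min(r-i=3, Z[1]=0)=0; Z[25]=0
i=26: min(r-i=2, Z[2]=1)=1; Z[26]=1
i=27: min(r-i=1, Z[3]=0)=0; Z[27]=0
i=28: fresh scan; Z[28]=1 scan→box=[28,29)
i=29: fresh scan; Z[29]=0
i=30: fresh scan; Z[30]=0
i=31: fresh scan; Z[31]=0
i=32: fresh scan; Z[32]=0
i=33: fresh scan; Z[33]=0

[34, 0, 1, 0, 0, 0, 3, 0, 2, 0, 0, 0, 2, 0, 0, 0, 0, 0, 3, 0, 1, 0, 0, 0, 4, 0, 1, 0, 1, 0, 0, 0, 0, 0]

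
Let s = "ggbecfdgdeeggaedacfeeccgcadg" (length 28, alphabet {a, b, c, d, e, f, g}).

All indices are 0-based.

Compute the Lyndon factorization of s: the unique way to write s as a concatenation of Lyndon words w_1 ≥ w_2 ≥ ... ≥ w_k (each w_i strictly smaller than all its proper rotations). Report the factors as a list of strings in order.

emit factor 1: 'g' (i=0, period=1)
emit factor 2: 'g' (i=1, period=1)
emit factor 3: 'becfdgdeegg' (i=2, period=11)
emit factor 4: 'aed' (i=13, period=3)
emit factor 5: 'acfeeccgcadg' (i=16, period=12)

["g", "g", "becfdgdeegg", "aed", "acfeeccgcadg"]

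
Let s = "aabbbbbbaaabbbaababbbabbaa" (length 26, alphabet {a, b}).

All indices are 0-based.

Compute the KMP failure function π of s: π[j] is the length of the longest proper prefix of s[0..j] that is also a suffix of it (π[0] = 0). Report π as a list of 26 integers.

[0, 1, 0, 0, 0, 0, 0, 0, 1, 2, 2, 3, 4, 5, 1, 2, 3, 1, 0, 0, 0, 1, 0, 0, 1, 2]

π[0] = 0
j=1 s[j]='a': π[1]=1 (border 'a')
j=2 s[j]='b': k: 1→0; π[2]=0 (border '')
j=3 s[j]='b': π[3]=0 (border '')
j=4 s[j]='b': π[4]=0 (border '')
j=5 s[j]='b': π[5]=0 (border '')
j=6 s[j]='b': π[6]=0 (border '')
j=7 s[j]='b': π[7]=0 (border '')
j=8 s[j]='a': π[8]=1 (border 'a')
j=9 s[j]='a': π[9]=2 (border 'aa')
j=10 s[j]='a': k: 2→1; π[10]=2 (border 'aa')
j=11 s[j]='b': π[11]=3 (border 'aab')
j=12 s[j]='b': π[12]=4 (border 'aabb')
j=13 s[j]='b': π[13]=5 (border 'aabbb')
j=14 s[j]='a': k: 5→0; π[14]=1 (border 'a')
j=15 s[j]='a': π[15]=2 (border 'aa')
j=16 s[j]='b': π[16]=3 (border 'aab')
j=17 s[j]='a': k: 3→0; π[17]=1 (border 'a')
j=18 s[j]='b': k: 1→0; π[18]=0 (border '')
j=19 s[j]='b': π[19]=0 (border '')
j=20 s[j]='b': π[20]=0 (border '')
j=21 s[j]='a': π[21]=1 (border 'a')
j=22 s[j]='b': k: 1→0; π[22]=0 (border '')
j=23 s[j]='b': π[23]=0 (border '')
j=24 s[j]='a': π[24]=1 (border 'a')
j=25 s[j]='a': π[25]=2 (border 'aa')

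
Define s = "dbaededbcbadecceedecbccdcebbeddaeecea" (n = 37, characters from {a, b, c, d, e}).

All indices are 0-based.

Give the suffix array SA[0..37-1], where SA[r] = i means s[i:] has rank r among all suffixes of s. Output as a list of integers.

rank | idx | suffix
   0 |  36 | a
   1 |  10 | adecceedecbccdcebbeddaeecea
   2 |   2 | aededbcbadecceedecbccdcebbeddaeecea
   3 |  31 | aeecea
   4 |   9 | badecceedecbccdcebbeddaeecea
   5 |   1 | baededbcbadecceedecbccdcebbeddaeecea
   6 |  26 | bbeddaeecea
   7 |   7 | bcbadecceedecbccdcebbeddaeecea
   8 |  20 | bccdcebbeddaeecea
   9 |  27 | beddaeecea
  10 |   8 | cbadecceedecbccdcebbeddaeecea
  11 |  19 | cbccdcebbeddaeecea
  12 |  21 | ccdcebbeddaeecea
  13 |  13 | cceedecbccdcebbeddaeecea
  14 |  22 | cdcebbeddaeecea
  15 |  34 | cea
  16 |  24 | cebbeddaeecea
  17 |  14 | ceedecbccdcebbeddaeecea
  18 |  30 | daeecea
  19 |   0 | dbaededbcbadecceedecbccdcebbeddaeecea
  20 |   6 | dbcbadecceedecbccdcebbeddaeecea
  21 |  23 | dcebbeddaeecea
  22 |  29 | ddaeecea
  23 |  17 | decbccdcebbeddaeecea
  24 |  11 | decceedecbccdcebbeddaeecea
  25 |   4 | dedbcbadecceedecbccdcebbeddaeecea
  26 |  35 | ea
  27 |  25 | ebbeddaeecea
  28 |  18 | ecbccdcebbeddaeecea
  29 |  12 | ecceedecbccdcebbeddaeecea
  30 |  33 | ecea
  31 |   5 | edbcbadecceedecbccdcebbeddaeecea
  32 |  28 | eddaeecea
  33 |  16 | edecbccdcebbeddaeecea
  34 |   3 | ededbcbadecceedecbccdcebbeddaeecea
  35 |  32 | eecea
  36 |  15 | eedecbccdcebbeddaeecea

[36, 10, 2, 31, 9, 1, 26, 7, 20, 27, 8, 19, 21, 13, 22, 34, 24, 14, 30, 0, 6, 23, 29, 17, 11, 4, 35, 25, 18, 12, 33, 5, 28, 16, 3, 32, 15]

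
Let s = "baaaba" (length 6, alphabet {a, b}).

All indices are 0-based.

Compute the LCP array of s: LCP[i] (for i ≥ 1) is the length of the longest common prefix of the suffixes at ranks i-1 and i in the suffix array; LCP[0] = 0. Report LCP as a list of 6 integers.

[0, 1, 2, 1, 0, 2]

rank | idx | suffix
   0 |   5 | a
   1 |   1 | aaaba
   2 |   2 | aaba
   3 |   3 | aba
   4 |   4 | ba
   5 |   0 | baaaba

SA = [5, 1, 2, 3, 4, 0]
i: (SA[i-1],SA[i]) lcp shared
  1: (5,1) 1 'a'
  2: (1,2) 2 'aa'
  3: (2,3) 1 'a'
  4: (3,4) 0 ''
  5: (4,0) 2 'ba'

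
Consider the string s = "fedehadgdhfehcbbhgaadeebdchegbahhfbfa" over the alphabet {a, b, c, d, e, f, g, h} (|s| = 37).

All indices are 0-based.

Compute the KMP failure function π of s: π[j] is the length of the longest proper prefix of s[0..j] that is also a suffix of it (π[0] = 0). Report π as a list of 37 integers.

[0, 0, 0, 0, 0, 0, 0, 0, 0, 0, 1, 2, 0, 0, 0, 0, 0, 0, 0, 0, 0, 0, 0, 0, 0, 0, 0, 0, 0, 0, 0, 0, 0, 1, 0, 1, 0]

π[0] = 0
j=1 s[j]='e': π[1]=0 (border '')
j=2 s[j]='d': π[2]=0 (border '')
j=3 s[j]='e': π[3]=0 (border '')
j=4 s[j]='h': π[4]=0 (border '')
j=5 s[j]='a': π[5]=0 (border '')
j=6 s[j]='d': π[6]=0 (border '')
j=7 s[j]='g': π[7]=0 (border '')
j=8 s[j]='d': π[8]=0 (border '')
j=9 s[j]='h': π[9]=0 (border '')
j=10 s[j]='f': π[10]=1 (border 'f')
j=11 s[j]='e': π[11]=2 (border 'fe')
j=12 s[j]='h': k: 2→0; π[12]=0 (border '')
j=13 s[j]='c': π[13]=0 (border '')
j=14 s[j]='b': π[14]=0 (border '')
j=15 s[j]='b': π[15]=0 (border '')
j=16 s[j]='h': π[16]=0 (border '')
j=17 s[j]='g': π[17]=0 (border '')
j=18 s[j]='a': π[18]=0 (border '')
j=19 s[j]='a': π[19]=0 (border '')
j=20 s[j]='d': π[20]=0 (border '')
j=21 s[j]='e': π[21]=0 (border '')
j=22 s[j]='e': π[22]=0 (border '')
j=23 s[j]='b': π[23]=0 (border '')
j=24 s[j]='d': π[24]=0 (border '')
j=25 s[j]='c': π[25]=0 (border '')
j=26 s[j]='h': π[26]=0 (border '')
j=27 s[j]='e': π[27]=0 (border '')
j=28 s[j]='g': π[28]=0 (border '')
j=29 s[j]='b': π[29]=0 (border '')
j=30 s[j]='a': π[30]=0 (border '')
j=31 s[j]='h': π[31]=0 (border '')
j=32 s[j]='h': π[32]=0 (border '')
j=33 s[j]='f': π[33]=1 (border 'f')
j=34 s[j]='b': k: 1→0; π[34]=0 (border '')
j=35 s[j]='f': π[35]=1 (border 'f')
j=36 s[j]='a': k: 1→0; π[36]=0 (border '')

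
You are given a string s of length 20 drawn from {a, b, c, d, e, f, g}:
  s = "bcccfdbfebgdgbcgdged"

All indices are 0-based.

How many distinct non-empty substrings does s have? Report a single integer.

rank | idx | suffix
   0 |   0 | bcccfdbfebgdgbcgdged
   1 |  13 | bcgdged
   2 |   6 | bfebgdgbcgdged
   3 |   9 | bgdgbcgdged
   4 |   1 | cccfdbfebgdgbcgdged
   5 |   2 | ccfdbfebgdgbcgdged
   6 |   3 | cfdbfebgdgbcgdged
   7 |  14 | cgdged
   8 |  19 | d
   9 |   5 | dbfebgdgbcgdged
  10 |  11 | dgbcgdged
  11 |  16 | dged
  12 |   8 | ebgdgbcgdged
  13 |  18 | ed
  14 |   4 | fdbfebgdgbcgdged
  15 |   7 | febgdgbcgdged
  16 |  12 | gbcgdged
  17 |  10 | gdgbcgdged
  18 |  15 | gdged
  19 |  17 | ged

SA = [0, 13, 6, 9, 1, 2, 3, 14, 19, 5, 11, 16, 8, 18, 4, 7, 12, 10, 15, 17]
i: (SA[i-1],SA[i]) lcp shared
  1: (0,13) 2 'bc'
  2: (13,6) 1 'b'
  3: (6,9) 1 'b'
  4: (9,1) 0 ''
  5: (1,2) 2 'cc'
  6: (2,3) 1 'c'
  7: (3,14) 1 'c'
  8: (14,19) 0 ''
  9: (19,5) 1 'd'
  10: (5,11) 1 'd'
  11: (11,16) 2 'dg'
  12: (16,8) 0 ''
  13: (8,18) 1 'e'
  14: (18,4) 0 ''
  15: (4,7) 1 'f'
  16: (7,12) 0 ''
  17: (12,10) 1 'g'
  18: (10,15) 3 'gdg'
  19: (15,17) 1 'g'

n(n+1)/2 = 20·21/2 = 210
Σ LCP = 0 + 2 + 1 + 1 + 0 + 2 + 1 + 1 + 0 + 1 + 1 + 2 + 0 + 1 + 0 + 1 + 0 + 1 + 3 + 1 = 19
distinct = 210 − 19 = 191

191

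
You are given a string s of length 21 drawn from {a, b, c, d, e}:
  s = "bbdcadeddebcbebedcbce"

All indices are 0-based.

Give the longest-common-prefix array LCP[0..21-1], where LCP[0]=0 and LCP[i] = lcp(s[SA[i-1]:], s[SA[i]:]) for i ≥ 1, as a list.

[0, 0, 1, 2, 1, 1, 2, 0, 1, 2, 1, 0, 2, 1, 1, 2, 0, 1, 2, 1, 2]

rank→(start, suffix):
  0 → (4, 'adeddebcbebedcbce')
  1 → (0, 'bbdcadeddebcbebedcbce')
  2 → (10, 'bcbebedcbce')
  3 → (18, 'bce')
  4 → (1, 'bdcadeddebcbebedcbce')
  5 → (12, 'bebedcbce')
  6 → (14, 'bedcbce')
  7 → (3, 'cadeddebcbebedcbce')
  8 → (17, 'cbce')
  9 → (11, 'cbebedcbce')
  10 → (19, 'ce')
  11 → (2, 'dcadeddebcbebedcbce')
  12 → (16, 'dcbce')
  13 → (7, 'ddebcbebedcbce')
  14 → (8, 'debcbebedcbce')
  15 → (5, 'deddebcbebedcbce')
  16 → (20, 'e')
  17 → (9, 'ebcbebedcbce')
  18 → (13, 'ebedcbce')
  19 → (15, 'edcbce')
  20 → (6, 'eddebcbebedcbce')

SA = [4, 0, 10, 18, 1, 12, 14, 3, 17, 11, 19, 2, 16, 7, 8, 5, 20, 9, 13, 15, 6]
i: (SA[i-1],SA[i]) lcp shared
  1: (4,0) 0 ''
  2: (0,10) 1 'b'
  3: (10,18) 2 'bc'
  4: (18,1) 1 'b'
  5: (1,12) 1 'b'
  6: (12,14) 2 'be'
  7: (14,3) 0 ''
  8: (3,17) 1 'c'
  9: (17,11) 2 'cb'
  10: (11,19) 1 'c'
  11: (19,2) 0 ''
  12: (2,16) 2 'dc'
  13: (16,7) 1 'd'
  14: (7,8) 1 'd'
  15: (8,5) 2 'de'
  16: (5,20) 0 ''
  17: (20,9) 1 'e'
  18: (9,13) 2 'eb'
  19: (13,15) 1 'e'
  20: (15,6) 2 'ed'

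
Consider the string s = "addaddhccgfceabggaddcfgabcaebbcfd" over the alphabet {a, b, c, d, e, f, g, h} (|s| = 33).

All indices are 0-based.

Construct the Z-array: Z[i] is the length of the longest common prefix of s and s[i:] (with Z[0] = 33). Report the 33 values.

Z[0]=33
i=1: i≥r, start 0; Z[1]=0
i=2: i≥r, start 0; Z[2]=0
i=3: i≥r, start 0; Z[3]=3 scan→box=[3,6)
i=4: min(r-i=2, Z[1]=0)=0; Z[4]=0
i=5: min(r-i=1, Z[2]=0)=0; Z[5]=0
i=6: i≥r, start 0; Z[6]=0
i=7: i≥r, start 0; Z[7]=0
i=8: i≥r, start 0; Z[8]=0
i=9: i≥r, start 0; Z[9]=0
i=10: i≥r, start 0; Z[10]=0
i=11: i≥r, start 0; Z[11]=0
i=12: i≥r, start 0; Z[12]=0
i=13: i≥r, start 0; Z[13]=1 scan→box=[13,14)
i=14: i≥r, start 0; Z[14]=0
i=15: i≥r, start 0; Z[15]=0
i=16: i≥r, start 0; Z[16]=0
i=17: i≥r, start 0; Z[17]=3 scan→box=[17,20)
i=18: min(r-i=2, Z[1]=0)=0; Z[18]=0
i=19: min(r-i=1, Z[2]=0)=0; Z[19]=0
i=20: i≥r, start 0; Z[20]=0
i=21: i≥r, start 0; Z[21]=0
i=22: i≥r, start 0; Z[22]=0
i=23: i≥r, start 0; Z[23]=1 scan→box=[23,24)
i=24: i≥r, start 0; Z[24]=0
i=25: i≥r, start 0; Z[25]=0
i=26: i≥r, start 0; Z[26]=1 scan→box=[26,27)
i=27: i≥r, start 0; Z[27]=0
i=28: i≥r, start 0; Z[28]=0
i=29: i≥r, start 0; Z[29]=0
i=30: i≥r, start 0; Z[30]=0
i=31: i≥r, start 0; Z[31]=0
i=32: i≥r, start 0; Z[32]=0

[33, 0, 0, 3, 0, 0, 0, 0, 0, 0, 0, 0, 0, 1, 0, 0, 0, 3, 0, 0, 0, 0, 0, 1, 0, 0, 1, 0, 0, 0, 0, 0, 0]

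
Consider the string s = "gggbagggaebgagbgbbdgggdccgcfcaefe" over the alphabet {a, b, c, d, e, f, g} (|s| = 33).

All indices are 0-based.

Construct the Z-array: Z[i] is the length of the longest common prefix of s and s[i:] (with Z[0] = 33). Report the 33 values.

Z[0]=33
i=1: outside box; Z[1]=2 extend→box=[1,3)
i=2: min(r-i=1, Z[1]=2)=1; Z[2]=1
i=3: outside box; Z[3]=0
i=4: outside box; Z[4]=0
i=5: outside box; Z[5]=3 extend→box=[5,8)
i=6: min(r-i=2, Z[1]=2)=2; Z[6]=2
i=7: min(r-i=1, Z[2]=1)=1; Z[7]=1
i=8: outside box; Z[8]=0
i=9: outside box; Z[9]=0
i=10: outside box; Z[10]=0
i=11: outside box; Z[11]=1 extend→box=[11,12)
i=12: outside box; Z[12]=0
i=13: outside box; Z[13]=1 extend→box=[13,14)
i=14: outside box; Z[14]=0
i=15: outside box; Z[15]=1 extend→box=[15,16)
i=16: outside box; Z[16]=0
i=17: outside box; Z[17]=0
i=18: outside box; Z[18]=0
i=19: outside box; Z[19]=3 extend→box=[19,22)
i=20: min(r-i=2, Z[1]=2)=2; Z[20]=2
i=21: min(r-i=1, Z[2]=1)=1; Z[21]=1
i=22: outside box; Z[22]=0
i=23: outside box; Z[23]=0
i=24: outside box; Z[24]=0
i=25: outside box; Z[25]=1 extend→box=[25,26)
i=26: outside box; Z[26]=0
i=27: outside box; Z[27]=0
i=28: outside box; Z[28]=0
i=29: outside box; Z[29]=0
i=30: outside box; Z[30]=0
i=31: outside box; Z[31]=0
i=32: outside box; Z[32]=0

[33, 2, 1, 0, 0, 3, 2, 1, 0, 0, 0, 1, 0, 1, 0, 1, 0, 0, 0, 3, 2, 1, 0, 0, 0, 1, 0, 0, 0, 0, 0, 0, 0]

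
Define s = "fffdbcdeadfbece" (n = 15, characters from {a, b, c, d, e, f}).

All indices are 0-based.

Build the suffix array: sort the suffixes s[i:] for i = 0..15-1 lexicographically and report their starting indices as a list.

[8, 4, 11, 5, 13, 3, 6, 9, 14, 7, 12, 10, 2, 1, 0]

rank | idx | suffix
   0 |   8 | adfbece
   1 |   4 | bcdeadfbece
   2 |  11 | bece
   3 |   5 | cdeadfbece
   4 |  13 | ce
   5 |   3 | dbcdeadfbece
   6 |   6 | deadfbece
   7 |   9 | dfbece
   8 |  14 | e
   9 |   7 | eadfbece
  10 |  12 | ece
  11 |  10 | fbece
  12 |   2 | fdbcdeadfbece
  13 |   1 | ffdbcdeadfbece
  14 |   0 | fffdbcdeadfbece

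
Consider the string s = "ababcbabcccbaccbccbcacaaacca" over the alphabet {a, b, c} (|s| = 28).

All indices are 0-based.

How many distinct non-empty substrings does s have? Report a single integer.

rank→(start, suffix):
  0 → (27, 'a')
  1 → (22, 'aaacca')
  2 → (23, 'aacca')
  3 → (0, 'ababcbabcccbaccbccbcacaaacca')
  4 → (2, 'abcbabcccbaccbccbcacaaacca')
  5 → (6, 'abcccbaccbccbcacaaacca')
  6 → (20, 'acaaacca')
  7 → (24, 'acca')
  8 → (12, 'accbccbcacaaacca')
  9 → (1, 'babcbabcccbaccbccbcacaaacca')
  10 → (5, 'babcccbaccbccbcacaaacca')
  11 → (11, 'baccbccbcacaaacca')
  12 → (18, 'bcacaaacca')
  13 → (3, 'bcbabcccbaccbccbcacaaacca')
  14 → (15, 'bccbcacaaacca')
  15 → (7, 'bcccbaccbccbcacaaacca')
  16 → (26, 'ca')
  17 → (21, 'caaacca')
  18 → (19, 'cacaaacca')
  19 → (4, 'cbabcccbaccbccbcacaaacca')
  20 → (10, 'cbaccbccbcacaaacca')
  21 → (17, 'cbcacaaacca')
  22 → (14, 'cbccbcacaaacca')
  23 → (25, 'cca')
  24 → (9, 'ccbaccbccbcacaaacca')
  25 → (16, 'ccbcacaaacca')
  26 → (13, 'ccbccbcacaaacca')
  27 → (8, 'cccbaccbccbcacaaacca')

SA = [27, 22, 23, 0, 2, 6, 20, 24, 12, 1, 5, 11, 18, 3, 15, 7, 26, 21, 19, 4, 10, 17, 14, 25, 9, 16, 13, 8]
i: (SA[i-1],SA[i]) lcp shared
  1: (27,22) 1 'a'
  2: (22,23) 2 'aa'
  3: (23,0) 1 'a'
  4: (0,2) 2 'ab'
  5: (2,6) 3 'abc'
  6: (6,20) 1 'a'
  7: (20,24) 2 'ac'
  8: (24,12) 3 'acc'
  9: (12,1) 0 ''
  10: (1,5) 4 'babc'
  11: (5,11) 2 'ba'
  12: (11,18) 1 'b'
  13: (18,3) 2 'bc'
  14: (3,15) 2 'bc'
  15: (15,7) 3 'bcc'
  16: (7,26) 0 ''
  17: (26,21) 2 'ca'
  18: (21,19) 2 'ca'
  19: (19,4) 1 'c'
  20: (4,10) 3 'cba'
  21: (10,17) 2 'cb'
  22: (17,14) 3 'cbc'
  23: (14,25) 1 'c'
  24: (25,9) 2 'cc'
  25: (9,16) 3 'ccb'
  26: (16,13) 4 'ccbc'
  27: (13,8) 2 'cc'

n(n+1)/2 = 28·29/2 = 406
Σ LCP = 0 + 1 + 2 + 1 + 2 + 3 + 1 + 2 + 3 + 0 + 4 + 2 + 1 + 2 + 2 + 3 + 0 + 2 + 2 + 1 + 3 + 2 + 3 + 1 + 2 + 3 + 4 + 2 = 54
distinct = 406 − 54 = 352

352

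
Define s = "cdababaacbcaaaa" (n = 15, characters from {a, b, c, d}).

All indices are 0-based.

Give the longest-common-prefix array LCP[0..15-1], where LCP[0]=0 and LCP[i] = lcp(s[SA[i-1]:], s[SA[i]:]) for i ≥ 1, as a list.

rank→(start, suffix):
  0 → (14, 'a')
  1 → (13, 'aa')
  2 → (12, 'aaa')
  3 → (11, 'aaaa')
  4 → (6, 'aacbcaaaa')
  5 → (4, 'abaacbcaaaa')
  6 → (2, 'ababaacbcaaaa')
  7 → (7, 'acbcaaaa')
  8 → (5, 'baacbcaaaa')
  9 → (3, 'babaacbcaaaa')
  10 → (9, 'bcaaaa')
  11 → (10, 'caaaa')
  12 → (8, 'cbcaaaa')
  13 → (0, 'cdababaacbcaaaa')
  14 → (1, 'dababaacbcaaaa')

SA = [14, 13, 12, 11, 6, 4, 2, 7, 5, 3, 9, 10, 8, 0, 1]
i: (SA[i-1],SA[i]) lcp shared
  1: (14,13) 1 'a'
  2: (13,12) 2 'aa'
  3: (12,11) 3 'aaa'
  4: (11,6) 2 'aa'
  5: (6,4) 1 'a'
  6: (4,2) 3 'aba'
  7: (2,7) 1 'a'
  8: (7,5) 0 ''
  9: (5,3) 2 'ba'
  10: (3,9) 1 'b'
  11: (9,10) 0 ''
  12: (10,8) 1 'c'
  13: (8,0) 1 'c'
  14: (0,1) 0 ''

[0, 1, 2, 3, 2, 1, 3, 1, 0, 2, 1, 0, 1, 1, 0]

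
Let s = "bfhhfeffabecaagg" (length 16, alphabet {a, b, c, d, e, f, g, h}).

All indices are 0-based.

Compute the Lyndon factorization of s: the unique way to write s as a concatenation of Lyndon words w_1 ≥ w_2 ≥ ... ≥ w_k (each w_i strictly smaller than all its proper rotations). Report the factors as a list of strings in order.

emit factor 1: 'bfhhfeff' (i=0, period=8)
emit factor 2: 'abec' (i=8, period=4)
emit factor 3: 'aagg' (i=12, period=4)

["bfhhfeff", "abec", "aagg"]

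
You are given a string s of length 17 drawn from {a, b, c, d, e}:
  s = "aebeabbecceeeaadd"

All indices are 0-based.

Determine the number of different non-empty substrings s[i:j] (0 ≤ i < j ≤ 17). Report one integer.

rank→(start, suffix):
  0 → (13, 'aadd')
  1 → (4, 'abbecceeeaadd')
  2 → (14, 'add')
  3 → (0, 'aebeabbecceeeaadd')
  4 → (5, 'bbecceeeaadd')
  5 → (2, 'beabbecceeeaadd')
  6 → (6, 'becceeeaadd')
  7 → (8, 'cceeeaadd')
  8 → (9, 'ceeeaadd')
  9 → (16, 'd')
  10 → (15, 'dd')
  11 → (12, 'eaadd')
  12 → (3, 'eabbecceeeaadd')
  13 → (1, 'ebeabbecceeeaadd')
  14 → (7, 'ecceeeaadd')
  15 → (11, 'eeaadd')
  16 → (10, 'eeeaadd')

SA = [13, 4, 14, 0, 5, 2, 6, 8, 9, 16, 15, 12, 3, 1, 7, 11, 10]
[i] adj suffixes → lcp
  [1] 13/4 → 1 ('a')
  [2] 4/14 → 1 ('a')
  [3] 14/0 → 1 ('a')
  [4] 0/5 → 0 ('')
  [5] 5/2 → 1 ('b')
  [6] 2/6 → 2 ('be')
  [7] 6/8 → 0 ('')
  [8] 8/9 → 1 ('c')
  [9] 9/16 → 0 ('')
  [10] 16/15 → 1 ('d')
  [11] 15/12 → 0 ('')
  [12] 12/3 → 2 ('ea')
  [13] 3/1 → 1 ('e')
  [14] 1/7 → 1 ('e')
  [15] 7/11 → 1 ('e')
  [16] 11/10 → 2 ('ee')

n(n+1)/2 = 17·18/2 = 153
Σ LCP = 0 + 1 + 1 + 1 + 0 + 1 + 2 + 0 + 1 + 0 + 1 + 0 + 2 + 1 + 1 + 1 + 2 = 15
distinct = 153 − 15 = 138

138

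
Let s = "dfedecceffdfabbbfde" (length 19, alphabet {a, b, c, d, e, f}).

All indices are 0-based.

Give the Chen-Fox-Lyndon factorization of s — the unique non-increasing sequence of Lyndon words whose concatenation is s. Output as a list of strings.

["dfe", "de", "cceffdf", "abbbfde"]

emit factor 1: 'dfe' (i=0, period=3)
emit factor 2: 'de' (i=3, period=2)
emit factor 3: 'cceffdf' (i=5, period=7)
emit factor 4: 'abbbfde' (i=12, period=7)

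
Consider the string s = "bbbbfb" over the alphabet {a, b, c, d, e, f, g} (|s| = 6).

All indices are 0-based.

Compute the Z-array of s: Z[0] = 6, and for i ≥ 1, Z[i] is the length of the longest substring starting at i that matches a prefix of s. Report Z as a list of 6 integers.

Z[0]=6
i=1: i≥r, start 0; Z[1]=3 grow→box=[1,4)
i=2: min(r-i=2, Z[1]=3)=2; Z[2]=2
i=3: min(r-i=1, Z[2]=2)=1; Z[3]=1
i=4: i≥r, start 0; Z[4]=0
i=5: i≥r, start 0; Z[5]=1 grow→box=[5,6)

[6, 3, 2, 1, 0, 1]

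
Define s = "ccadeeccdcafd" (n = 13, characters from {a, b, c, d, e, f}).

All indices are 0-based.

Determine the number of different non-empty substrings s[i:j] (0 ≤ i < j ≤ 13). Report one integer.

81

sorted suffixes:
  #0 SA[0]=2  'adeeccdcafd'
  #1 SA[1]=10  'afd'
  #2 SA[2]=1  'cadeeccdcafd'
  #3 SA[3]=9  'cafd'
  #4 SA[4]=0  'ccadeeccdcafd'
  #5 SA[5]=6  'ccdcafd'
  #6 SA[6]=7  'cdcafd'
  #7 SA[7]=12  'd'
  #8 SA[8]=8  'dcafd'
  #9 SA[9]=3  'deeccdcafd'
  #10 SA[10]=5  'eccdcafd'
  #11 SA[11]=4  'eeccdcafd'
  #12 SA[12]=11  'fd'

SA = [2, 10, 1, 9, 0, 6, 7, 12, 8, 3, 5, 4, 11]
rank  pair      lcp
   1  s[2:],s[10:]  1  'a'
   2  s[10:],s[1:]  0  ''
   3  s[1:],s[9:]  2  'ca'
   4  s[9:],s[0:]  1  'c'
   5  s[0:],s[6:]  2  'cc'
   6  s[6:],s[7:]  1  'c'
   7  s[7:],s[12:]  0  ''
   8  s[12:],s[8:]  1  'd'
   9  s[8:],s[3:]  1  'd'
  10  s[3:],s[5:]  0  ''
  11  s[5:],s[4:]  1  'e'
  12  s[4:],s[11:]  0  ''

n(n+1)/2 = 13·14/2 = 91
Σ LCP = 0 + 1 + 0 + 2 + 1 + 2 + 1 + 0 + 1 + 1 + 0 + 1 + 0 = 10
distinct = 91 − 10 = 81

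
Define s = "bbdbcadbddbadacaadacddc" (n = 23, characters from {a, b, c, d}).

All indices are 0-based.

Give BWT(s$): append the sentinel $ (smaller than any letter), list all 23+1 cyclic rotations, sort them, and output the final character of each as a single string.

ccddbacd$dbddabaaadbadbc

rank  rotation                  last
    0  $bbdbcadbddbadacaadacddc  c
    1  aadacddc$bbdbcadbddbadac  c
    2  acaadacddc$bbdbcadbddbad  d
    3  acddc$bbdbcadbddbadacaad  d
    4  adacaadacddc$bbdbcadbddb  b
    5  adacddc$bbdbcadbddbadaca  a
    6  adbddbadacaadacddc$bbdbc  c
    7  badacaadacddc$bbdbcadbdd  d
    8  bbdbcadbddbadacaadacddc$  $
    9  bcadbddbadacaadacddc$bbd  d
   10  bdbcadbddbadacaadacddc$b  b
   11  bddbadacaadacddc$bbdbcad  d
   12  c$bbdbcadbddbadacaadacdd  d
   13  caadacddc$bbdbcadbddbada  a
   14  cadbddbadacaadacddc$bbdb  b
   15  cddc$bbdbcadbddbadacaada  a
   16  dacaadacddc$bbdbcadbddba  a
   17  dacddc$bbdbcadbddbadacaa  a
   18  dbadacaadacddc$bbdbcadbd  d
   19  dbcadbddbadacaadacddc$bb  b
   20  dbddbadacaadacddc$bbdbca  a
   21  dc$bbdbcadbddbadacaadacd  d
   22  ddbadacaadacddc$bbdbcadb  b
   23  ddc$bbdbcadbddbadacaadac  c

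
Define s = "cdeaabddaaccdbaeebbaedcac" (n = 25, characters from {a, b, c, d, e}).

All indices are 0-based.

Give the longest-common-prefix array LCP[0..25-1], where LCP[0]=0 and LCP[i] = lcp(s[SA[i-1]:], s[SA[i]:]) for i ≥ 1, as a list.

sorted suffixes:
  #0 SA[0]=3  'aabddaaccdbaeebbaedcac'
  #1 SA[1]=8  'aaccdbaeebbaedcac'
  #2 SA[2]=4  'abddaaccdbaeebbaedcac'
  #3 SA[3]=23  'ac'
  #4 SA[4]=9  'accdbaeebbaedcac'
  #5 SA[5]=19  'aedcac'
  #6 SA[6]=14  'aeebbaedcac'
  #7 SA[7]=18  'baedcac'
  #8 SA[8]=13  'baeebbaedcac'
  #9 SA[9]=17  'bbaedcac'
  #10 SA[10]=5  'bddaaccdbaeebbaedcac'
  #11 SA[11]=24  'c'
  #12 SA[12]=22  'cac'
  #13 SA[13]=10  'ccdbaeebbaedcac'
  #14 SA[14]=11  'cdbaeebbaedcac'
  #15 SA[15]=0  'cdeaabddaaccdbaeebbaedcac'
  #16 SA[16]=7  'daaccdbaeebbaedcac'
  #17 SA[17]=12  'dbaeebbaedcac'
  #18 SA[18]=21  'dcac'
  #19 SA[19]=6  'ddaaccdbaeebbaedcac'
  #20 SA[20]=1  'deaabddaaccdbaeebbaedcac'
  #21 SA[21]=2  'eaabddaaccdbaeebbaedcac'
  #22 SA[22]=16  'ebbaedcac'
  #23 SA[23]=20  'edcac'
  #24 SA[24]=15  'eebbaedcac'

SA = [3, 8, 4, 23, 9, 19, 14, 18, 13, 17, 5, 24, 22, 10, 11, 0, 7, 12, 21, 6, 1, 2, 16, 20, 15]
i: (SA[i-1],SA[i]) lcp shared
  1: (3,8) 2 'aa'
  2: (8,4) 1 'a'
  3: (4,23) 1 'a'
  4: (23,9) 2 'ac'
  5: (9,19) 1 'a'
  6: (19,14) 2 'ae'
  7: (14,18) 0 ''
  8: (18,13) 3 'bae'
  9: (13,17) 1 'b'
  10: (17,5) 1 'b'
  11: (5,24) 0 ''
  12: (24,22) 1 'c'
  13: (22,10) 1 'c'
  14: (10,11) 1 'c'
  15: (11,0) 2 'cd'
  16: (0,7) 0 ''
  17: (7,12) 1 'd'
  18: (12,21) 1 'd'
  19: (21,6) 1 'd'
  20: (6,1) 1 'd'
  21: (1,2) 0 ''
  22: (2,16) 1 'e'
  23: (16,20) 1 'e'
  24: (20,15) 1 'e'

[0, 2, 1, 1, 2, 1, 2, 0, 3, 1, 1, 0, 1, 1, 1, 2, 0, 1, 1, 1, 1, 0, 1, 1, 1]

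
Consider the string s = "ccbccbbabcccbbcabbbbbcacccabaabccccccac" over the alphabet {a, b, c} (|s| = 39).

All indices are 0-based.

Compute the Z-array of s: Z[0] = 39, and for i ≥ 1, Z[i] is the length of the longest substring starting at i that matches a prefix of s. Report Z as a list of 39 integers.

[39, 1, 0, 3, 1, 0, 0, 0, 0, 2, 3, 1, 0, 0, 1, 0, 0, 0, 0, 0, 0, 1, 0, 2, 2, 1, 0, 0, 0, 0, 0, 2, 2, 2, 2, 2, 1, 0, 1]

Z[0]=39
i=1: fresh scan; Z[1]=1 grow→box=[1,2)
i=2: fresh scan; Z[2]=0
i=3: fresh scan; Z[3]=3 grow→box=[3,6)
i=4: min(r-i=2, Z[1]=1)=1; Z[4]=1
i=5: min(r-i=1, Z[2]=0)=0; Z[5]=0
i=6: fresh scan; Z[6]=0
i=7: fresh scan; Z[7]=0
i=8: fresh scan; Z[8]=0
i=9: fresh scan; Z[9]=2 grow→box=[9,11)
i=10: min(r-i=1, Z[1]=1)=1; Z[10]=3 grow→box=[10,13)
i=11: min(r-i=2, Z[1]=1)=1; Z[11]=1
i=12: min(r-i=1, Z[2]=0)=0; Z[12]=0
i=13: fresh scan; Z[13]=0
i=14: fresh scan; Z[14]=1 grow→box=[14,15)
i=15: fresh scan; Z[15]=0
i=16: fresh scan; Z[16]=0
i=17: fresh scan; Z[17]=0
i=18: fresh scan; Z[18]=0
i=19: fresh scan; Z[19]=0
i=20: fresh scan; Z[20]=0
i=21: fresh scan; Z[21]=1 grow→box=[21,22)
i=22: fresh scan; Z[22]=0
i=23: fresh scan; Z[23]=2 grow→box=[23,25)
i=24: min(r-i=1, Z[1]=1)=1; Z[24]=2 grow→box=[24,26)
i=25: min(r-i=1, Z[1]=1)=1; Z[25]=1
i=26: fresh scan; Z[26]=0
i=27: fresh scan; Z[27]=0
i=28: fresh scan; Z[28]=0
i=29: fresh scan; Z[29]=0
i=30: fresh scan; Z[30]=0
i=31: fresh scan; Z[31]=2 grow→box=[31,33)
i=32: min(r-i=1, Z[1]=1)=1; Z[32]=2 grow→box=[32,34)
i=33: min(r-i=1, Z[1]=1)=1; Z[33]=2 grow→box=[33,35)
i=34: min(r-i=1, Z[1]=1)=1; Z[34]=2 grow→box=[34,36)
i=35: min(r-i=1, Z[1]=1)=1; Z[35]=2 grow→box=[35,37)
i=36: min(r-i=1, Z[1]=1)=1; Z[36]=1
i=37: fresh scan; Z[37]=0
i=38: fresh scan; Z[38]=1 grow→box=[38,39)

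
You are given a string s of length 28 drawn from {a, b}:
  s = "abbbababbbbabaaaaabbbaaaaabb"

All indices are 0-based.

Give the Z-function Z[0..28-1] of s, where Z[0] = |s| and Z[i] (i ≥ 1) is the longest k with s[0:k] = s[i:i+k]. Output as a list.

Z[0]=28
i=1: outside box; Z[1]=0
i=2: outside box; Z[2]=0
i=3: outside box; Z[3]=0
i=4: outside box; Z[4]=2 scan→box=[4,6)
i=5: min(r-i=1, Z[1]=0)=0; Z[5]=0
i=6: outside box; Z[6]=4 scan→box=[6,10)
i=7: min(r-i=3, Z[1]=0)=0; Z[7]=0
i=8: min(r-i=2, Z[2]=0)=0; Z[8]=0
i=9: min(r-i=1, Z[3]=0)=0; Z[9]=0
i=10: outside box; Z[10]=0
i=11: outside box; Z[11]=2 scan→box=[11,13)
i=12: min(r-i=1, Z[1]=0)=0; Z[12]=0
i=13: outside box; Z[13]=1 scan→box=[13,14)
i=14: outside box; Z[14]=1 scan→box=[14,15)
i=15: outside box; Z[15]=1 scan→box=[15,16)
i=16: outside box; Z[16]=1 scan→box=[16,17)
i=17: outside box; Z[17]=5 scan→box=[17,22)
i=18: min(r-i=4, Z[1]=0)=0; Z[18]=0
i=19: min(r-i=3, Z[2]=0)=0; Z[19]=0
i=20: min(r-i=2, Z[3]=0)=0; Z[20]=0
i=21: min(r-i=1, Z[4]=2)=1; Z[21]=1
i=22: outside box; Z[22]=1 scan→box=[22,23)
i=23: outside box; Z[23]=1 scan→box=[23,24)
i=24: outside box; Z[24]=1 scan→box=[24,25)
i=25: outside box; Z[25]=3 scan→box=[25,28)
i=26: min(r-i=2, Z[1]=0)=0; Z[26]=0
i=27: min(r-i=1, Z[2]=0)=0; Z[27]=0

[28, 0, 0, 0, 2, 0, 4, 0, 0, 0, 0, 2, 0, 1, 1, 1, 1, 5, 0, 0, 0, 1, 1, 1, 1, 3, 0, 0]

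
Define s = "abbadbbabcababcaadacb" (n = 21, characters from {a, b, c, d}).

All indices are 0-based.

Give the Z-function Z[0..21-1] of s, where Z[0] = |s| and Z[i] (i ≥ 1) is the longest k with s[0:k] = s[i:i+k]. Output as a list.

[21, 0, 0, 1, 0, 0, 0, 2, 0, 0, 2, 0, 2, 0, 0, 1, 1, 0, 1, 0, 0]

Z[0]=21
i=1: i≥r, start 0; Z[1]=0
i=2: i≥r, start 0; Z[2]=0
i=3: i≥r, start 0; Z[3]=1 scan→box=[3,4)
i=4: i≥r, start 0; Z[4]=0
i=5: i≥r, start 0; Z[5]=0
i=6: i≥r, start 0; Z[6]=0
i=7: i≥r, start 0; Z[7]=2 scan→box=[7,9)
i=8: min(r-i=1, Z[1]=0)=0; Z[8]=0
i=9: i≥r, start 0; Z[9]=0
i=10: i≥r, start 0; Z[10]=2 scan→box=[10,12)
i=11: min(r-i=1, Z[1]=0)=0; Z[11]=0
i=12: i≥r, start 0; Z[12]=2 scan→box=[12,14)
i=13: min(r-i=1, Z[1]=0)=0; Z[13]=0
i=14: i≥r, start 0; Z[14]=0
i=15: i≥r, start 0; Z[15]=1 scan→box=[15,16)
i=16: i≥r, start 0; Z[16]=1 scan→box=[16,17)
i=17: i≥r, start 0; Z[17]=0
i=18: i≥r, start 0; Z[18]=1 scan→box=[18,19)
i=19: i≥r, start 0; Z[19]=0
i=20: i≥r, start 0; Z[20]=0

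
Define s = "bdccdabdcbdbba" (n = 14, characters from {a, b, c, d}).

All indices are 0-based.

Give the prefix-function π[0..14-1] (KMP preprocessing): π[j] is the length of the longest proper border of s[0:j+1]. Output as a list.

π[0] = 0
j=1 s[j]='d': π[1]=0 (border '')
j=2 s[j]='c': π[2]=0 (border '')
j=3 s[j]='c': π[3]=0 (border '')
j=4 s[j]='d': π[4]=0 (border '')
j=5 s[j]='a': π[5]=0 (border '')
j=6 s[j]='b': π[6]=1 (border 'b')
j=7 s[j]='d': π[7]=2 (border 'bd')
j=8 s[j]='c': π[8]=3 (border 'bdc')
j=9 s[j]='b': k: 3→0; π[9]=1 (border 'b')
j=10 s[j]='d': π[10]=2 (border 'bd')
j=11 s[j]='b': k: 2→0; π[11]=1 (border 'b')
j=12 s[j]='b': k: 1→0; π[12]=1 (border 'b')
j=13 s[j]='a': k: 1→0; π[13]=0 (border '')

[0, 0, 0, 0, 0, 0, 1, 2, 3, 1, 2, 1, 1, 0]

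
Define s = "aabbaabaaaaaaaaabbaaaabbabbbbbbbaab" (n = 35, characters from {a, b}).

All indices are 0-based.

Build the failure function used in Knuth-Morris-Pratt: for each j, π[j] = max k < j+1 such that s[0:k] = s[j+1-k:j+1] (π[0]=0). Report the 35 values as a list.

π[0] = 0
j=1 s[j]='a': π[1]=1 (border 'a')
j=2 s[j]='b': k: 1→0; π[2]=0 (border '')
j=3 s[j]='b': π[3]=0 (border '')
j=4 s[j]='a': π[4]=1 (border 'a')
j=5 s[j]='a': π[5]=2 (border 'aa')
j=6 s[j]='b': π[6]=3 (border 'aab')
j=7 s[j]='a': k: 3→0; π[7]=1 (border 'a')
j=8 s[j]='a': π[8]=2 (border 'aa')
j=9 s[j]='a': k: 2→1; π[9]=2 (border 'aa')
j=10 s[j]='a': k: 2→1; π[10]=2 (border 'aa')
j=11 s[j]='a': k: 2→1; π[11]=2 (border 'aa')
j=12 s[j]='a': k: 2→1; π[12]=2 (border 'aa')
j=13 s[j]='a': k: 2→1; π[13]=2 (border 'aa')
j=14 s[j]='a': k: 2→1; π[14]=2 (border 'aa')
j=15 s[j]='a': k: 2→1; π[15]=2 (border 'aa')
j=16 s[j]='b': π[16]=3 (border 'aab')
j=17 s[j]='b': π[17]=4 (border 'aabb')
j=18 s[j]='a': π[18]=5 (border 'aabba')
j=19 s[j]='a': π[19]=6 (border 'aabbaa')
j=20 s[j]='a': k: 6→2→1; π[20]=2 (border 'aa')
j=21 s[j]='a': k: 2→1; π[21]=2 (border 'aa')
j=22 s[j]='b': π[22]=3 (border 'aab')
j=23 s[j]='b': π[23]=4 (border 'aabb')
j=24 s[j]='a': π[24]=5 (border 'aabba')
j=25 s[j]='b': k: 5→1→0; π[25]=0 (border '')
j=26 s[j]='b': π[26]=0 (border '')
j=27 s[j]='b': π[27]=0 (border '')
j=28 s[j]='b': π[28]=0 (border '')
j=29 s[j]='b': π[29]=0 (border '')
j=30 s[j]='b': π[30]=0 (border '')
j=31 s[j]='b': π[31]=0 (border '')
j=32 s[j]='a': π[32]=1 (border 'a')
j=33 s[j]='a': π[33]=2 (border 'aa')
j=34 s[j]='b': π[34]=3 (border 'aab')

[0, 1, 0, 0, 1, 2, 3, 1, 2, 2, 2, 2, 2, 2, 2, 2, 3, 4, 5, 6, 2, 2, 3, 4, 5, 0, 0, 0, 0, 0, 0, 0, 1, 2, 3]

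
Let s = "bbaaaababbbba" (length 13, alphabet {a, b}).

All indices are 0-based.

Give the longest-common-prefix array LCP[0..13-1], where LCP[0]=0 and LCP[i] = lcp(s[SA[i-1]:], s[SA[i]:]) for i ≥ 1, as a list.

[0, 1, 3, 2, 1, 2, 0, 2, 2, 1, 3, 2, 3]

sorted suffixes:
  #0 SA[0]=12  'a'
  #1 SA[1]=2  'aaaababbbba'
  #2 SA[2]=3  'aaababbbba'
  #3 SA[3]=4  'aababbbba'
  #4 SA[4]=5  'ababbbba'
  #5 SA[5]=7  'abbbba'
  #6 SA[6]=11  'ba'
  #7 SA[7]=1  'baaaababbbba'
  #8 SA[8]=6  'babbbba'
  #9 SA[9]=10  'bba'
  #10 SA[10]=0  'bbaaaababbbba'
  #11 SA[11]=9  'bbba'
  #12 SA[12]=8  'bbbba'

SA = [12, 2, 3, 4, 5, 7, 11, 1, 6, 10, 0, 9, 8]
[i] adj suffixes → lcp
  [1] 12/2 → 1 ('a')
  [2] 2/3 → 3 ('aaa')
  [3] 3/4 → 2 ('aa')
  [4] 4/5 → 1 ('a')
  [5] 5/7 → 2 ('ab')
  [6] 7/11 → 0 ('')
  [7] 11/1 → 2 ('ba')
  [8] 1/6 → 2 ('ba')
  [9] 6/10 → 1 ('b')
  [10] 10/0 → 3 ('bba')
  [11] 0/9 → 2 ('bb')
  [12] 9/8 → 3 ('bbb')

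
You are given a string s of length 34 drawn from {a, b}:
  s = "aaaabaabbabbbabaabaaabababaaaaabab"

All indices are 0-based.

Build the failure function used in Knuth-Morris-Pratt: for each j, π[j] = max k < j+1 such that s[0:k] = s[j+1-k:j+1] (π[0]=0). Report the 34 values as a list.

π[0] = 0
j=1 s[j]='a': π[1]=1 (border 'a')
j=2 s[j]='a': π[2]=2 (border 'aa')
j=3 s[j]='a': π[3]=3 (border 'aaa')
j=4 s[j]='b': k: 3→2→1→0; π[4]=0 (border '')
j=5 s[j]='a': π[5]=1 (border 'a')
j=6 s[j]='a': π[6]=2 (border 'aa')
j=7 s[j]='b': k: 2→1→0; π[7]=0 (border '')
j=8 s[j]='b': π[8]=0 (border '')
j=9 s[j]='a': π[9]=1 (border 'a')
j=10 s[j]='b': k: 1→0; π[10]=0 (border '')
j=11 s[j]='b': π[11]=0 (border '')
j=12 s[j]='b': π[12]=0 (border '')
j=13 s[j]='a': π[13]=1 (border 'a')
j=14 s[j]='b': k: 1→0; π[14]=0 (border '')
j=15 s[j]='a': π[15]=1 (border 'a')
j=16 s[j]='a': π[16]=2 (border 'aa')
j=17 s[j]='b': k: 2→1→0; π[17]=0 (border '')
j=18 s[j]='a': π[18]=1 (border 'a')
j=19 s[j]='a': π[19]=2 (border 'aa')
j=20 s[j]='a': π[20]=3 (border 'aaa')
j=21 s[j]='b': k: 3→2→1→0; π[21]=0 (border '')
j=22 s[j]='a': π[22]=1 (border 'a')
j=23 s[j]='b': k: 1→0; π[23]=0 (border '')
j=24 s[j]='a': π[24]=1 (border 'a')
j=25 s[j]='b': k: 1→0; π[25]=0 (border '')
j=26 s[j]='a': π[26]=1 (border 'a')
j=27 s[j]='a': π[27]=2 (border 'aa')
j=28 s[j]='a': π[28]=3 (border 'aaa')
j=29 s[j]='a': π[29]=4 (border 'aaaa')
j=30 s[j]='a': k: 4→3; π[30]=4 (border 'aaaa')
j=31 s[j]='b': π[31]=5 (border 'aaaab')
j=32 s[j]='a': π[32]=6 (border 'aaaaba')
j=33 s[j]='b': k: 6→1→0; π[33]=0 (border '')

[0, 1, 2, 3, 0, 1, 2, 0, 0, 1, 0, 0, 0, 1, 0, 1, 2, 0, 1, 2, 3, 0, 1, 0, 1, 0, 1, 2, 3, 4, 4, 5, 6, 0]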